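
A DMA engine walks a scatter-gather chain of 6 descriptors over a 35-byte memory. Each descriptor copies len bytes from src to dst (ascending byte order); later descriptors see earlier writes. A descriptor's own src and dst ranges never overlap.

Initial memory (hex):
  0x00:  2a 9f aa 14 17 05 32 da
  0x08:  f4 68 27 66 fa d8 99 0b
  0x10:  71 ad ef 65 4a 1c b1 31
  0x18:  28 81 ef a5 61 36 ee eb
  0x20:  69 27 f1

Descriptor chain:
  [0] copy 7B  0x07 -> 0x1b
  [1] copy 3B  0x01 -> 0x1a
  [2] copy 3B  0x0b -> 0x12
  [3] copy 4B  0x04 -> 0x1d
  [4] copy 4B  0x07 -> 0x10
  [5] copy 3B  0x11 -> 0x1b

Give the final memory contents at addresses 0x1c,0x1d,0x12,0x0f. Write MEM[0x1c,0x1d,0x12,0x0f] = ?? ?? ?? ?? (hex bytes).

[0] 0x07->0x1b len=7 : da f4 68 27 66 fa d8
[1] 0x01->0x1a len=3 : 9f aa 14
[2] 0x0b->0x12 len=3 : 66 fa d8
[3] 0x04->0x1d len=4 : 17 05 32 da
[4] 0x07->0x10 len=4 : da f4 68 27
[5] 0x11->0x1b len=3 : f4 68 27
query mem[0x1c]=0x68, mem[0x1d]=0x27, mem[0x12]=0x68, mem[0x0f]=0x0b

MEM[0x1c,0x1d,0x12,0x0f] = 68 27 68 0b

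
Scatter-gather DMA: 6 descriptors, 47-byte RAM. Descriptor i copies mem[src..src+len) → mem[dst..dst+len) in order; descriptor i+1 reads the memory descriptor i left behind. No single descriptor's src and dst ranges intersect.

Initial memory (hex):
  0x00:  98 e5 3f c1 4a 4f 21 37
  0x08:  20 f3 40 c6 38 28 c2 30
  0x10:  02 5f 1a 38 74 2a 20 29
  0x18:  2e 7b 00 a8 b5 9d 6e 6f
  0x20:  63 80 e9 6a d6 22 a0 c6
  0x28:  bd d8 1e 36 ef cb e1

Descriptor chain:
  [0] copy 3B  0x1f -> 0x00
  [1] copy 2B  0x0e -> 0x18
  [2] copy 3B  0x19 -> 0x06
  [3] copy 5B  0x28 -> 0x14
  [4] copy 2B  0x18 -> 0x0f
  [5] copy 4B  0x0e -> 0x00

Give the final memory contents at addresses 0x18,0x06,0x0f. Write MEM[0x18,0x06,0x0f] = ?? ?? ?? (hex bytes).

MEM[0x18,0x06,0x0f] = ef 30 ef

  after D0: wrote 3B at 0x00 = 6f6380
  after D1: wrote 2B at 0x18 = c230
  after D2: wrote 3B at 0x06 = 3000a8
  after D3: wrote 5B at 0x14 = bdd81e36ef
  after D4: wrote 2B at 0x0f = ef30
  after D5: wrote 4B at 0x00 = c2ef305f
query mem[0x18]=0xef, mem[0x06]=0x30, mem[0x0f]=0xef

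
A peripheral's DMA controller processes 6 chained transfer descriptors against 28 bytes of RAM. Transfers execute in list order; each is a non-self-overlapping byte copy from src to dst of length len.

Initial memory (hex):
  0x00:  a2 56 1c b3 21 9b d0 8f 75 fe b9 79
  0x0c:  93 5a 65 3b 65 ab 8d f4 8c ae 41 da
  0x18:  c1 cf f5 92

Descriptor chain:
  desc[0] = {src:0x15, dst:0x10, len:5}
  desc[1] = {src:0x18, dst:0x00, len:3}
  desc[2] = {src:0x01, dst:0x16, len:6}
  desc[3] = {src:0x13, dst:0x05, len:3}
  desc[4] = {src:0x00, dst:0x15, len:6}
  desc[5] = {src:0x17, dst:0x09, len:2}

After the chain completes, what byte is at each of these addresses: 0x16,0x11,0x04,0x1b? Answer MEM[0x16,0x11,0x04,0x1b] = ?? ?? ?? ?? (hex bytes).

MEM[0x16,0x11,0x04,0x1b] = cf 41 21 d0

D0: mem[0x10..0x14] <- [ae 41 da c1 cf]
D1: mem[0x00..0x02] <- [c1 cf f5]
D2: mem[0x16..0x1b] <- [cf f5 b3 21 9b d0]
D3: mem[0x05..0x07] <- [c1 cf ae]
D4: mem[0x15..0x1a] <- [c1 cf f5 b3 21 c1]
D5: mem[0x09..0x0a] <- [f5 b3]
query mem[0x16]=0xcf, mem[0x11]=0x41, mem[0x04]=0x21, mem[0x1b]=0xd0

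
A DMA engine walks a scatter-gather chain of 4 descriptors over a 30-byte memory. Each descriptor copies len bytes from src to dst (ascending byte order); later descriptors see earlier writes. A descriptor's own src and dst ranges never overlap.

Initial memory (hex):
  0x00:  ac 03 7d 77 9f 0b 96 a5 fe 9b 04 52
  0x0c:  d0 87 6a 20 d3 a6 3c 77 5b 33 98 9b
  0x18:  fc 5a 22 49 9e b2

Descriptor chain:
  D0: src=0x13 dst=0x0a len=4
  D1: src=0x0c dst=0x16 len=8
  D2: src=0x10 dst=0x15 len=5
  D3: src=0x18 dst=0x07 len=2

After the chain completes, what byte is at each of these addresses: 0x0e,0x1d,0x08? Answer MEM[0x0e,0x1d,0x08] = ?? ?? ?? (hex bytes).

D0: mem[0x0a..0x0d] <- [77 5b 33 98]
D1: mem[0x16..0x1d] <- [33 98 6a 20 d3 a6 3c 77]
D2: mem[0x15..0x19] <- [d3 a6 3c 77 5b]
D3: mem[0x07..0x08] <- [77 5b]
query mem[0x0e]=0x6a, mem[0x1d]=0x77, mem[0x08]=0x5b

MEM[0x0e,0x1d,0x08] = 6a 77 5b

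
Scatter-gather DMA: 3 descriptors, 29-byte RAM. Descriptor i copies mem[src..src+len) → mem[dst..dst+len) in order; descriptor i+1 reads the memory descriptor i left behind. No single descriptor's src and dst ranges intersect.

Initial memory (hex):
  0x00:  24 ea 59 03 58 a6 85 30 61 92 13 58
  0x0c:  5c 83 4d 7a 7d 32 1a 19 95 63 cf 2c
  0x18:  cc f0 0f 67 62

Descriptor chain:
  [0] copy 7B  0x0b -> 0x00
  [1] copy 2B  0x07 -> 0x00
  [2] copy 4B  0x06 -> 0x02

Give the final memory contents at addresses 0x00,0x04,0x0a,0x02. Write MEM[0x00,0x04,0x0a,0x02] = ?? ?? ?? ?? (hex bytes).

MEM[0x00,0x04,0x0a,0x02] = 30 61 13 32

[0] 0x0b->0x00 len=7 : 58 5c 83 4d 7a 7d 32
[1] 0x07->0x00 len=2 : 30 61
[2] 0x06->0x02 len=4 : 32 30 61 92
query mem[0x00]=0x30, mem[0x04]=0x61, mem[0x0a]=0x13, mem[0x02]=0x32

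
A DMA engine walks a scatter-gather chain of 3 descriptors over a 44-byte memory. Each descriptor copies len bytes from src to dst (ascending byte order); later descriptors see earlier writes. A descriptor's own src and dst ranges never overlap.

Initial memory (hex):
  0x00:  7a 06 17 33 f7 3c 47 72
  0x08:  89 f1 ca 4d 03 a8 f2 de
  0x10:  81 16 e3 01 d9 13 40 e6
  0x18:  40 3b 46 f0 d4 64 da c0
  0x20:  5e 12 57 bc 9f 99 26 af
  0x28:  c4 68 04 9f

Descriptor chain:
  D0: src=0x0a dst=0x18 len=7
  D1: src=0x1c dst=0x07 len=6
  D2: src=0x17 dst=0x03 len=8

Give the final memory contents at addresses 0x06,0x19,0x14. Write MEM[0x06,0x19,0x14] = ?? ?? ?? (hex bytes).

  after D0: wrote 7B at 0x18 = ca4d03a8f2de81
  after D1: wrote 6B at 0x07 = f2de81c05e12
  after D2: wrote 8B at 0x03 = e6ca4d03a8f2de81
query mem[0x06]=0x03, mem[0x19]=0x4d, mem[0x14]=0xd9

MEM[0x06,0x19,0x14] = 03 4d d9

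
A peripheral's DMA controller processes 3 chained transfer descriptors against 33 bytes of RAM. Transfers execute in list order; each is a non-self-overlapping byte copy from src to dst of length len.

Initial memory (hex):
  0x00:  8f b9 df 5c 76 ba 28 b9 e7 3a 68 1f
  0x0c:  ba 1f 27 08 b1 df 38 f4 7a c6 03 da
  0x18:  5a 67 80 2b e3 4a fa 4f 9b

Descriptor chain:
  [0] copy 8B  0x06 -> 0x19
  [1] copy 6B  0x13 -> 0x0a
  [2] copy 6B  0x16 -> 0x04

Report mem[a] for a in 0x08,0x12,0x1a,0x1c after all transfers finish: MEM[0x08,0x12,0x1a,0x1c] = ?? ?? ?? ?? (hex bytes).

  after D0: wrote 8B at 0x19 = 28b9e73a681fba1f
  after D1: wrote 6B at 0x0a = f47ac603da5a
  after D2: wrote 6B at 0x04 = 03da5a28b9e7
query mem[0x08]=0xb9, mem[0x12]=0x38, mem[0x1a]=0xb9, mem[0x1c]=0x3a

MEM[0x08,0x12,0x1a,0x1c] = b9 38 b9 3a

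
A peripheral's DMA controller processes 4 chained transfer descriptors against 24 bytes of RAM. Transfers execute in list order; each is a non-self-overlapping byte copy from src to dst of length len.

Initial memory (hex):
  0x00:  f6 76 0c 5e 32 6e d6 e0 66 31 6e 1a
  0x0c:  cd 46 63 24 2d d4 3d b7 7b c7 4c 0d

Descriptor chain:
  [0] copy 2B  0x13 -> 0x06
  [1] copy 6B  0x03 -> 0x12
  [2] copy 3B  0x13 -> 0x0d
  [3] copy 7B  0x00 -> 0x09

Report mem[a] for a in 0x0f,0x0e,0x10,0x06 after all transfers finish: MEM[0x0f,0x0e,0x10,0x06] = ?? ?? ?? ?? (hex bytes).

MEM[0x0f,0x0e,0x10,0x06] = b7 6e 2d b7

D0: mem[0x06..0x07] <- [b7 7b]
D1: mem[0x12..0x17] <- [5e 32 6e b7 7b 66]
D2: mem[0x0d..0x0f] <- [32 6e b7]
D3: mem[0x09..0x0f] <- [f6 76 0c 5e 32 6e b7]
query mem[0x0f]=0xb7, mem[0x0e]=0x6e, mem[0x10]=0x2d, mem[0x06]=0xb7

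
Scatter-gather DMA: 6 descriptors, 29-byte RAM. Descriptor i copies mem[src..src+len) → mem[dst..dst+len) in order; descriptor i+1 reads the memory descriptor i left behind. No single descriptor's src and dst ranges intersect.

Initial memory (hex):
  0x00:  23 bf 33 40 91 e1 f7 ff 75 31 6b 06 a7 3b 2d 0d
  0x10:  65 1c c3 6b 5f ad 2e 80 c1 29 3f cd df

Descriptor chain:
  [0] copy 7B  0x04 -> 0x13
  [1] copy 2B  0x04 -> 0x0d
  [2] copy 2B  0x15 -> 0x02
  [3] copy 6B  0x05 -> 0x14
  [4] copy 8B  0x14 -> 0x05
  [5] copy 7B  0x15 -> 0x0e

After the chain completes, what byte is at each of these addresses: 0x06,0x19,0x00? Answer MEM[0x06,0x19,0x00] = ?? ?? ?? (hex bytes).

#0 dst[0x13+7] := {0x91,0xe1,0xf7,0xff,0x75,0x31,0x6b}
#1 dst[0x0d+2] := {0x91,0xe1}
#2 dst[0x02+2] := {0xf7,0xff}
#3 dst[0x14+6] := {0xe1,0xf7,0xff,0x75,0x31,0x6b}
#4 dst[0x05+8] := {0xe1,0xf7,0xff,0x75,0x31,0x6b,0x3f,0xcd}
#5 dst[0x0e+7] := {0xf7,0xff,0x75,0x31,0x6b,0x3f,0xcd}
query mem[0x06]=0xf7, mem[0x19]=0x6b, mem[0x00]=0x23

MEM[0x06,0x19,0x00] = f7 6b 23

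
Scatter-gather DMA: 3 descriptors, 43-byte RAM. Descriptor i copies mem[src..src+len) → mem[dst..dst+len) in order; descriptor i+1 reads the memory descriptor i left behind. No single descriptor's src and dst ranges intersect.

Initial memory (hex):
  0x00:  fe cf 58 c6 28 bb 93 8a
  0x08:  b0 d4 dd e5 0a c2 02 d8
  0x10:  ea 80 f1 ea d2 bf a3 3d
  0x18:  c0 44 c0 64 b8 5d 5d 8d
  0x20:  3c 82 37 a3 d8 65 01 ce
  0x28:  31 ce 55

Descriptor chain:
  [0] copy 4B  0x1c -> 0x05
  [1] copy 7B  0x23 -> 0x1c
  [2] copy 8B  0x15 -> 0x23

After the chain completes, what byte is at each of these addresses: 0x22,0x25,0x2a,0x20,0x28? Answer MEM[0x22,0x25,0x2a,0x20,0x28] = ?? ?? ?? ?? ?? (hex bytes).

MEM[0x22,0x25,0x2a,0x20,0x28] = ce 3d a3 ce c0

#0 dst[0x05+4] := {0xb8,0x5d,0x5d,0x8d}
#1 dst[0x1c+7] := {0xa3,0xd8,0x65,0x01,0xce,0x31,0xce}
#2 dst[0x23+8] := {0xbf,0xa3,0x3d,0xc0,0x44,0xc0,0x64,0xa3}
query mem[0x22]=0xce, mem[0x25]=0x3d, mem[0x2a]=0xa3, mem[0x20]=0xce, mem[0x28]=0xc0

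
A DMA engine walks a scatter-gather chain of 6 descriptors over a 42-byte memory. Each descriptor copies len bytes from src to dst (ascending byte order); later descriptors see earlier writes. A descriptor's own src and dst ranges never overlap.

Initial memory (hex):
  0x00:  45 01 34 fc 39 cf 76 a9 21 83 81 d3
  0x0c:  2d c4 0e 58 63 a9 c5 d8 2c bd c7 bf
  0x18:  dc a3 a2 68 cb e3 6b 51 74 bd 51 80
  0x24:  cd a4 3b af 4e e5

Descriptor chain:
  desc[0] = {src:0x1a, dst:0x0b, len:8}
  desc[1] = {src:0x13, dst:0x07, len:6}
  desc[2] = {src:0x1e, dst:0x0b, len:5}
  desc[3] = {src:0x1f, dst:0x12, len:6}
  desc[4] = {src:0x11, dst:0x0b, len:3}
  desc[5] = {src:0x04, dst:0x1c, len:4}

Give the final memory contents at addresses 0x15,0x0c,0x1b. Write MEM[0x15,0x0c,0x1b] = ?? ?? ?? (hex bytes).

[0] 0x1a->0x0b len=8 : a2 68 cb e3 6b 51 74 bd
[1] 0x13->0x07 len=6 : d8 2c bd c7 bf dc
[2] 0x1e->0x0b len=5 : 6b 51 74 bd 51
[3] 0x1f->0x12 len=6 : 51 74 bd 51 80 cd
[4] 0x11->0x0b len=3 : 74 51 74
[5] 0x04->0x1c len=4 : 39 cf 76 d8
query mem[0x15]=0x51, mem[0x0c]=0x51, mem[0x1b]=0x68

MEM[0x15,0x0c,0x1b] = 51 51 68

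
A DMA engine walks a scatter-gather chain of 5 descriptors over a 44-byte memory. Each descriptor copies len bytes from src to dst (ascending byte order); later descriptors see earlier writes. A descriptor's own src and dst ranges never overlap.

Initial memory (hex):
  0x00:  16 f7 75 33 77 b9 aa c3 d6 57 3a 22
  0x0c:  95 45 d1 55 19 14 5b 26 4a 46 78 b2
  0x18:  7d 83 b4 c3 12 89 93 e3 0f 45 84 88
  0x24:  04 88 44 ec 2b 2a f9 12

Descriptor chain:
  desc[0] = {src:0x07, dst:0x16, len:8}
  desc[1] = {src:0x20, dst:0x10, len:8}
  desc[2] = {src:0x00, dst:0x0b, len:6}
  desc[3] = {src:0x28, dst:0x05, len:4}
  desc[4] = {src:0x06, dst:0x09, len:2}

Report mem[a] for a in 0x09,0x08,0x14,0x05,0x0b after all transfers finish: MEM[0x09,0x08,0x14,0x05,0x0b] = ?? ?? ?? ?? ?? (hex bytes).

MEM[0x09,0x08,0x14,0x05,0x0b] = 2a 12 04 2b 16

D0: mem[0x16..0x1d] <- [c3 d6 57 3a 22 95 45 d1]
D1: mem[0x10..0x17] <- [0f 45 84 88 04 88 44 ec]
D2: mem[0x0b..0x10] <- [16 f7 75 33 77 b9]
D3: mem[0x05..0x08] <- [2b 2a f9 12]
D4: mem[0x09..0x0a] <- [2a f9]
query mem[0x09]=0x2a, mem[0x08]=0x12, mem[0x14]=0x04, mem[0x05]=0x2b, mem[0x0b]=0x16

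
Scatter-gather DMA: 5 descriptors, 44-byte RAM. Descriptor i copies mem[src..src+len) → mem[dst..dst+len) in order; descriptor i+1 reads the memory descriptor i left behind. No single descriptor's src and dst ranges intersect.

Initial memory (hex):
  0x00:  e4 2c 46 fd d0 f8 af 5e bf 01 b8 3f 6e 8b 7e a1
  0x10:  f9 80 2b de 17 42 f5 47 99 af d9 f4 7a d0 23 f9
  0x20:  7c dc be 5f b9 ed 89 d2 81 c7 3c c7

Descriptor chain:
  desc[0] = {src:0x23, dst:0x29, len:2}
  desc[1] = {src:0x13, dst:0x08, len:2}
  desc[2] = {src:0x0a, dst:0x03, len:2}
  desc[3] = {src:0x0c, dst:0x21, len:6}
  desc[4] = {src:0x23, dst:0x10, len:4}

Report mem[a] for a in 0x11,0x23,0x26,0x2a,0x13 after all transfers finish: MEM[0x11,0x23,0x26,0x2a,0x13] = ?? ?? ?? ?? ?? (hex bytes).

#0 dst[0x29+2] := {0x5f,0xb9}
#1 dst[0x08+2] := {0xde,0x17}
#2 dst[0x03+2] := {0xb8,0x3f}
#3 dst[0x21+6] := {0x6e,0x8b,0x7e,0xa1,0xf9,0x80}
#4 dst[0x10+4] := {0x7e,0xa1,0xf9,0x80}
query mem[0x11]=0xa1, mem[0x23]=0x7e, mem[0x26]=0x80, mem[0x2a]=0xb9, mem[0x13]=0x80

MEM[0x11,0x23,0x26,0x2a,0x13] = a1 7e 80 b9 80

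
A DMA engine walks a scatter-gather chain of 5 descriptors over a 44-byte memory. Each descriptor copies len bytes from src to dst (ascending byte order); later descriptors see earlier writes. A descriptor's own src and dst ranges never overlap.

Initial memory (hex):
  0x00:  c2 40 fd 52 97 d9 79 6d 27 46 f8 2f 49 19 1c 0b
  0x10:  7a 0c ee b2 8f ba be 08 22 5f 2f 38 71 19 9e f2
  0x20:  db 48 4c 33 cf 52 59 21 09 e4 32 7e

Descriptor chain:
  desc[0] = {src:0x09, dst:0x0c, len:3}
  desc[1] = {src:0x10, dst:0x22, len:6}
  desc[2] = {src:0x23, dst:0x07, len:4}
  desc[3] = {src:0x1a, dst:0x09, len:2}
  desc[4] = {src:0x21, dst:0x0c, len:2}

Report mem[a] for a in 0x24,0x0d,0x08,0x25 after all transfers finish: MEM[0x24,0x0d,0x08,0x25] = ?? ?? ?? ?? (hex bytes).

#0 dst[0x0c+3] := {0x46,0xf8,0x2f}
#1 dst[0x22+6] := {0x7a,0x0c,0xee,0xb2,0x8f,0xba}
#2 dst[0x07+4] := {0x0c,0xee,0xb2,0x8f}
#3 dst[0x09+2] := {0x2f,0x38}
#4 dst[0x0c+2] := {0x48,0x7a}
query mem[0x24]=0xee, mem[0x0d]=0x7a, mem[0x08]=0xee, mem[0x25]=0xb2

MEM[0x24,0x0d,0x08,0x25] = ee 7a ee b2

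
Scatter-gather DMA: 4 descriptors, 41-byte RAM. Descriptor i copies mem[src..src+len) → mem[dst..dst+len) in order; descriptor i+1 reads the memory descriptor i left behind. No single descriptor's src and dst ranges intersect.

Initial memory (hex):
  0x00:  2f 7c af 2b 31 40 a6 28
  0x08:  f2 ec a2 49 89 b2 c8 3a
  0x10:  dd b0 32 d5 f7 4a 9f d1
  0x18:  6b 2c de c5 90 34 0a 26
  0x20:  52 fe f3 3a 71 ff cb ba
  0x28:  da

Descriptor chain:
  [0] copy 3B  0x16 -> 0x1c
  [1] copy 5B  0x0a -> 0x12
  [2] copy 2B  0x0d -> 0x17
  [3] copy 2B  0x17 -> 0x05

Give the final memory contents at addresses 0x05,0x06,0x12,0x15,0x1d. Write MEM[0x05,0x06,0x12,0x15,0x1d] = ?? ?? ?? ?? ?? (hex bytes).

  after D0: wrote 3B at 0x1c = 9fd16b
  after D1: wrote 5B at 0x12 = a24989b2c8
  after D2: wrote 2B at 0x17 = b2c8
  after D3: wrote 2B at 0x05 = b2c8
query mem[0x05]=0xb2, mem[0x06]=0xc8, mem[0x12]=0xa2, mem[0x15]=0xb2, mem[0x1d]=0xd1

MEM[0x05,0x06,0x12,0x15,0x1d] = b2 c8 a2 b2 d1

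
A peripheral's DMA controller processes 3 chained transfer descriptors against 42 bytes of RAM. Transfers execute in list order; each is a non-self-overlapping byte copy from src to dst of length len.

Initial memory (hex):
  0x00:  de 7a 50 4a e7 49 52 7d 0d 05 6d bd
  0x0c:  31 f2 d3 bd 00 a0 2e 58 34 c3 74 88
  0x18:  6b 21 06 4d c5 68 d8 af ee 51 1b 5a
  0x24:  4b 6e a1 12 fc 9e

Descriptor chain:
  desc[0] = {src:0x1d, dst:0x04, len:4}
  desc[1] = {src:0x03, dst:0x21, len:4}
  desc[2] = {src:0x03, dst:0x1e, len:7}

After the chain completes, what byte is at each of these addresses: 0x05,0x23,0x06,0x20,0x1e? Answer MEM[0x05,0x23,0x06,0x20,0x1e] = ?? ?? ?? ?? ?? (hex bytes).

MEM[0x05,0x23,0x06,0x20,0x1e] = d8 0d af d8 4a

D0: mem[0x04..0x07] <- [68 d8 af ee]
D1: mem[0x21..0x24] <- [4a 68 d8 af]
D2: mem[0x1e..0x24] <- [4a 68 d8 af ee 0d 05]
query mem[0x05]=0xd8, mem[0x23]=0x0d, mem[0x06]=0xaf, mem[0x20]=0xd8, mem[0x1e]=0x4a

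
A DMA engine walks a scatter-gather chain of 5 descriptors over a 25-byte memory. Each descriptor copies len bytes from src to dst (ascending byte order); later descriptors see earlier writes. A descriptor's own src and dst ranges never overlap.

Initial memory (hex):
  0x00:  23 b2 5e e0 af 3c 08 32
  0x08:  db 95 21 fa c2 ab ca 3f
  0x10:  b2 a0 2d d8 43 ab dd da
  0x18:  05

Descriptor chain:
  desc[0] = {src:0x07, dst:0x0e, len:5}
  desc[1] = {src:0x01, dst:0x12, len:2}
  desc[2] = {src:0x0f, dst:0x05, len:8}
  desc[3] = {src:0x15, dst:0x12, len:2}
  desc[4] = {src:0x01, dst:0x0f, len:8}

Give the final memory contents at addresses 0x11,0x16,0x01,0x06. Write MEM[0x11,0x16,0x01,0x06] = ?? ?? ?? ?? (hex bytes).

MEM[0x11,0x16,0x01,0x06] = e0 b2 b2 95

D0: mem[0x0e..0x12] <- [32 db 95 21 fa]
D1: mem[0x12..0x13] <- [b2 5e]
D2: mem[0x05..0x0c] <- [db 95 21 b2 5e 43 ab dd]
D3: mem[0x12..0x13] <- [ab dd]
D4: mem[0x0f..0x16] <- [b2 5e e0 af db 95 21 b2]
query mem[0x11]=0xe0, mem[0x16]=0xb2, mem[0x01]=0xb2, mem[0x06]=0x95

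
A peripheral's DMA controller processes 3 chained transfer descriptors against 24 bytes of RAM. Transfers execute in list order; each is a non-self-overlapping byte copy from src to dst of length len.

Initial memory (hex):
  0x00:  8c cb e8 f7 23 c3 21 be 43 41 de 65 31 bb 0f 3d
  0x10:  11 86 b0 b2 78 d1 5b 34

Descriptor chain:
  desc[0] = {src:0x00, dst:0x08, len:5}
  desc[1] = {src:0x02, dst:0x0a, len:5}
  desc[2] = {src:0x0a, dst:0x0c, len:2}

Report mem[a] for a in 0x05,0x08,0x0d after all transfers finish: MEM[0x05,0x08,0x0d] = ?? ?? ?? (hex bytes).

#0 dst[0x08+5] := {0x8c,0xcb,0xe8,0xf7,0x23}
#1 dst[0x0a+5] := {0xe8,0xf7,0x23,0xc3,0x21}
#2 dst[0x0c+2] := {0xe8,0xf7}
query mem[0x05]=0xc3, mem[0x08]=0x8c, mem[0x0d]=0xf7

MEM[0x05,0x08,0x0d] = c3 8c f7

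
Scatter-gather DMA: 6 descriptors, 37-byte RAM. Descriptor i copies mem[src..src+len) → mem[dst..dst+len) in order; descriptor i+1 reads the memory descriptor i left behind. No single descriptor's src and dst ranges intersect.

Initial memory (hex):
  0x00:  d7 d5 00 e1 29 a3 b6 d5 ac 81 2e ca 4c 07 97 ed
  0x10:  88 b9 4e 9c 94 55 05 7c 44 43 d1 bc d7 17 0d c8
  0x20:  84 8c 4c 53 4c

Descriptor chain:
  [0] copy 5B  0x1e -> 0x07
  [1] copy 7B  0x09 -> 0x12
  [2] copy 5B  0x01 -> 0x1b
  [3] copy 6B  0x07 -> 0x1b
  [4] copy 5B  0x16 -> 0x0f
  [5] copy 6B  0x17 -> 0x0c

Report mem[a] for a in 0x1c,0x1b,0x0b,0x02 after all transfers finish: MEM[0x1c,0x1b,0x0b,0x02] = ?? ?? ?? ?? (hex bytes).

MEM[0x1c,0x1b,0x0b,0x02] = c8 0d 4c 00

D0: mem[0x07..0x0b] <- [0d c8 84 8c 4c]
D1: mem[0x12..0x18] <- [84 8c 4c 4c 07 97 ed]
D2: mem[0x1b..0x1f] <- [d5 00 e1 29 a3]
D3: mem[0x1b..0x20] <- [0d c8 84 8c 4c 4c]
D4: mem[0x0f..0x13] <- [07 97 ed 43 d1]
D5: mem[0x0c..0x11] <- [97 ed 43 d1 0d c8]
query mem[0x1c]=0xc8, mem[0x1b]=0x0d, mem[0x0b]=0x4c, mem[0x02]=0x00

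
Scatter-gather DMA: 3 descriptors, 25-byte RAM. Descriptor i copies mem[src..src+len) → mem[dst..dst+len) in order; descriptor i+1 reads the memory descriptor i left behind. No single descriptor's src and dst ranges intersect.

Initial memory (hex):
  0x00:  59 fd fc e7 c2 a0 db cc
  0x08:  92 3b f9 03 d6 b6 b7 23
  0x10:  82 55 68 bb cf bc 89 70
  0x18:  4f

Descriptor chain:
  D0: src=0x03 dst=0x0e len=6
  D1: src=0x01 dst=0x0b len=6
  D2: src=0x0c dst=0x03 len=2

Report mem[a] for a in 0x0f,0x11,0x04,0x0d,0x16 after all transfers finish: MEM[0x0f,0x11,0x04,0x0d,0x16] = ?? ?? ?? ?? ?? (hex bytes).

[0] 0x03->0x0e len=6 : e7 c2 a0 db cc 92
[1] 0x01->0x0b len=6 : fd fc e7 c2 a0 db
[2] 0x0c->0x03 len=2 : fc e7
query mem[0x0f]=0xa0, mem[0x11]=0xdb, mem[0x04]=0xe7, mem[0x0d]=0xe7, mem[0x16]=0x89

MEM[0x0f,0x11,0x04,0x0d,0x16] = a0 db e7 e7 89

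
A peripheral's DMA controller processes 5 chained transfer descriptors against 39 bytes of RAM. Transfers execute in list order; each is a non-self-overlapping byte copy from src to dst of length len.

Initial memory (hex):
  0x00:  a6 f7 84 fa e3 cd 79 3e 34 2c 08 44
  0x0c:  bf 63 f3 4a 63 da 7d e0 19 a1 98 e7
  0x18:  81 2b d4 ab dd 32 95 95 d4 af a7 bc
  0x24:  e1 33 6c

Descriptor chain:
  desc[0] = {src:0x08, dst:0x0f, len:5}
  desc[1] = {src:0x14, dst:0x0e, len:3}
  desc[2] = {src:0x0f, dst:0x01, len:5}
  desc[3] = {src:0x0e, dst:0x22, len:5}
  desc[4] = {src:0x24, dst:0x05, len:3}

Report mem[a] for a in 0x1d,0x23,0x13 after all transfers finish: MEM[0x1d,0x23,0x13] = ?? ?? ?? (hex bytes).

MEM[0x1d,0x23,0x13] = 32 a1 bf

D0: mem[0x0f..0x13] <- [34 2c 08 44 bf]
D1: mem[0x0e..0x10] <- [19 a1 98]
D2: mem[0x01..0x05] <- [a1 98 08 44 bf]
D3: mem[0x22..0x26] <- [19 a1 98 08 44]
D4: mem[0x05..0x07] <- [98 08 44]
query mem[0x1d]=0x32, mem[0x23]=0xa1, mem[0x13]=0xbf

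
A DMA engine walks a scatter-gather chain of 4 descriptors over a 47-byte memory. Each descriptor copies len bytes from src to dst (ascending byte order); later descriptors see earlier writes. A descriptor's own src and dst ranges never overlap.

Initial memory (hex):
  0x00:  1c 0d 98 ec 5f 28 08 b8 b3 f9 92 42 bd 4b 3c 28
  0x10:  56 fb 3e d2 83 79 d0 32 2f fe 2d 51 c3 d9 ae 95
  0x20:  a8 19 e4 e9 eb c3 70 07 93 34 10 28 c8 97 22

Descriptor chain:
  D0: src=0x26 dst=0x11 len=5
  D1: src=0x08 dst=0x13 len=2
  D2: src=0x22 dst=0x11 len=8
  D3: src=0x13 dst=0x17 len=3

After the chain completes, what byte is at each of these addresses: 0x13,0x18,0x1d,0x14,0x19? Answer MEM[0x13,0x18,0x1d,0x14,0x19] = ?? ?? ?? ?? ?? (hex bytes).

#0 dst[0x11+5] := {0x70,0x07,0x93,0x34,0x10}
#1 dst[0x13+2] := {0xb3,0xf9}
#2 dst[0x11+8] := {0xe4,0xe9,0xeb,0xc3,0x70,0x07,0x93,0x34}
#3 dst[0x17+3] := {0xeb,0xc3,0x70}
query mem[0x13]=0xeb, mem[0x18]=0xc3, mem[0x1d]=0xd9, mem[0x14]=0xc3, mem[0x19]=0x70

MEM[0x13,0x18,0x1d,0x14,0x19] = eb c3 d9 c3 70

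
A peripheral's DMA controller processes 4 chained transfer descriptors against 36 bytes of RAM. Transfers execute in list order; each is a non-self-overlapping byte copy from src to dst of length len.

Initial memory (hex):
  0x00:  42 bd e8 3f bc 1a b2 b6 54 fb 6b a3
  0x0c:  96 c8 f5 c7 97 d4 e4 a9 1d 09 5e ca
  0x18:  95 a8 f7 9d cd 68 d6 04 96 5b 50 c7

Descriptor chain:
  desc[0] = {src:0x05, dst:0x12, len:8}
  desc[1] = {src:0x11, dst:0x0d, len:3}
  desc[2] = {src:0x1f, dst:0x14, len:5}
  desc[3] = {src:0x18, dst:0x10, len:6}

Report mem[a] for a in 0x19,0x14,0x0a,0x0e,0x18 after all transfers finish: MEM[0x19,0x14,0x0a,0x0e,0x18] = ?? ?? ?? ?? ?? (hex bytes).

MEM[0x19,0x14,0x0a,0x0e,0x18] = 96 cd 6b 1a c7

[0] 0x05->0x12 len=8 : 1a b2 b6 54 fb 6b a3 96
[1] 0x11->0x0d len=3 : d4 1a b2
[2] 0x1f->0x14 len=5 : 04 96 5b 50 c7
[3] 0x18->0x10 len=6 : c7 96 f7 9d cd 68
query mem[0x19]=0x96, mem[0x14]=0xcd, mem[0x0a]=0x6b, mem[0x0e]=0x1a, mem[0x18]=0xc7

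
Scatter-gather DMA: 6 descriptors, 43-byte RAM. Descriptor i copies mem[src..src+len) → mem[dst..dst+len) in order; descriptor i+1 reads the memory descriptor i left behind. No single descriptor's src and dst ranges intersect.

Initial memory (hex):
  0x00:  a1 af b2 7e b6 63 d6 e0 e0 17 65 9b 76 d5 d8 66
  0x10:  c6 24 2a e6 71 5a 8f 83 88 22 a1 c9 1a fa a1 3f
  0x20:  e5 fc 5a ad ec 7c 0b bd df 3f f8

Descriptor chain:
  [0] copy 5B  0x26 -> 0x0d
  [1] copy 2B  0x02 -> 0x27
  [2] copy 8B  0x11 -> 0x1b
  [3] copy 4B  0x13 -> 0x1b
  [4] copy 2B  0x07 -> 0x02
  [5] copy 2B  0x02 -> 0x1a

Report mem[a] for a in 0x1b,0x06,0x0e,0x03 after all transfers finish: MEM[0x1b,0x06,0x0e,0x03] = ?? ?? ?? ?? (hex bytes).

MEM[0x1b,0x06,0x0e,0x03] = e0 d6 bd e0

  after D0: wrote 5B at 0x0d = 0bbddf3ff8
  after D1: wrote 2B at 0x27 = b27e
  after D2: wrote 8B at 0x1b = f82ae6715a8f8388
  after D3: wrote 4B at 0x1b = e6715a8f
  after D4: wrote 2B at 0x02 = e0e0
  after D5: wrote 2B at 0x1a = e0e0
query mem[0x1b]=0xe0, mem[0x06]=0xd6, mem[0x0e]=0xbd, mem[0x03]=0xe0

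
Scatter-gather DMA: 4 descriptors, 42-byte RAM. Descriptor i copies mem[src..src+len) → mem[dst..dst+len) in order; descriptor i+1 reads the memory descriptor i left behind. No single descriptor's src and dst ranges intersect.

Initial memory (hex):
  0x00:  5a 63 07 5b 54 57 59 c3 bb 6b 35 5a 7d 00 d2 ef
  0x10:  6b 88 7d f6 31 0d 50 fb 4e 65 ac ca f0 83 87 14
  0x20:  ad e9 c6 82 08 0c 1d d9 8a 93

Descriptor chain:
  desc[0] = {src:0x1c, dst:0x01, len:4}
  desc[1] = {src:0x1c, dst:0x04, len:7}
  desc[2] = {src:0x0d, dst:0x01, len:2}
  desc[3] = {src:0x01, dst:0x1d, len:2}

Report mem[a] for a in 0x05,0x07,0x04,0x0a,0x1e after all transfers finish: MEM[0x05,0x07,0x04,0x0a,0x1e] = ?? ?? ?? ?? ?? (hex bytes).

MEM[0x05,0x07,0x04,0x0a,0x1e] = 83 14 f0 c6 d2

[0] 0x1c->0x01 len=4 : f0 83 87 14
[1] 0x1c->0x04 len=7 : f0 83 87 14 ad e9 c6
[2] 0x0d->0x01 len=2 : 00 d2
[3] 0x01->0x1d len=2 : 00 d2
query mem[0x05]=0x83, mem[0x07]=0x14, mem[0x04]=0xf0, mem[0x0a]=0xc6, mem[0x1e]=0xd2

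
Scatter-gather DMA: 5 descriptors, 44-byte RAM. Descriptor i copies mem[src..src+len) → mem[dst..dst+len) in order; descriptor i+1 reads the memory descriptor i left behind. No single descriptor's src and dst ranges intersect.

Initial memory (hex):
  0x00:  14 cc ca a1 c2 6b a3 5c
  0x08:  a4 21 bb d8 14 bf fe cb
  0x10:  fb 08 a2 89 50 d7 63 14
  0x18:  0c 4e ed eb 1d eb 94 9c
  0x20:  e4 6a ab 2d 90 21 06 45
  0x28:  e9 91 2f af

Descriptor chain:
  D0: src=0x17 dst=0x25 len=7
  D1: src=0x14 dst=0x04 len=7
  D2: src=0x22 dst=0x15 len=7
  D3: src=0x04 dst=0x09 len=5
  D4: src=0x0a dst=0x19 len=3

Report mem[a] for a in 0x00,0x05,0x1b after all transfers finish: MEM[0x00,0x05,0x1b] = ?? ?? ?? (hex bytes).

#0 dst[0x25+7] := {0x14,0x0c,0x4e,0xed,0xeb,0x1d,0xeb}
#1 dst[0x04+7] := {0x50,0xd7,0x63,0x14,0x0c,0x4e,0xed}
#2 dst[0x15+7] := {0xab,0x2d,0x90,0x14,0x0c,0x4e,0xed}
#3 dst[0x09+5] := {0x50,0xd7,0x63,0x14,0x0c}
#4 dst[0x19+3] := {0xd7,0x63,0x14}
query mem[0x00]=0x14, mem[0x05]=0xd7, mem[0x1b]=0x14

MEM[0x00,0x05,0x1b] = 14 d7 14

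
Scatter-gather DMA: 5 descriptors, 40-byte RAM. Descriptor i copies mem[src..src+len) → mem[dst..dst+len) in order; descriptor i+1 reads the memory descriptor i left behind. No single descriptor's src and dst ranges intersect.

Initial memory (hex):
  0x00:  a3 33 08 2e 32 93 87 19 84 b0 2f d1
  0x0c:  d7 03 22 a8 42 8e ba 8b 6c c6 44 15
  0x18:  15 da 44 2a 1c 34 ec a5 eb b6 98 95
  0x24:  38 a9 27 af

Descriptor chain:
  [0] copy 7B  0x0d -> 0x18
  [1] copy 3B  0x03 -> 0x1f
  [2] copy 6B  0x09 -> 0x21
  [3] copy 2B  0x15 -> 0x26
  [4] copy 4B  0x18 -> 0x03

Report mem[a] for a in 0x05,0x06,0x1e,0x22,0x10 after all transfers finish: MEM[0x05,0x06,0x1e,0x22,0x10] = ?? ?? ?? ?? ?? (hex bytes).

MEM[0x05,0x06,0x1e,0x22,0x10] = a8 42 8b 2f 42

D0: mem[0x18..0x1e] <- [03 22 a8 42 8e ba 8b]
D1: mem[0x1f..0x21] <- [2e 32 93]
D2: mem[0x21..0x26] <- [b0 2f d1 d7 03 22]
D3: mem[0x26..0x27] <- [c6 44]
D4: mem[0x03..0x06] <- [03 22 a8 42]
query mem[0x05]=0xa8, mem[0x06]=0x42, mem[0x1e]=0x8b, mem[0x22]=0x2f, mem[0x10]=0x42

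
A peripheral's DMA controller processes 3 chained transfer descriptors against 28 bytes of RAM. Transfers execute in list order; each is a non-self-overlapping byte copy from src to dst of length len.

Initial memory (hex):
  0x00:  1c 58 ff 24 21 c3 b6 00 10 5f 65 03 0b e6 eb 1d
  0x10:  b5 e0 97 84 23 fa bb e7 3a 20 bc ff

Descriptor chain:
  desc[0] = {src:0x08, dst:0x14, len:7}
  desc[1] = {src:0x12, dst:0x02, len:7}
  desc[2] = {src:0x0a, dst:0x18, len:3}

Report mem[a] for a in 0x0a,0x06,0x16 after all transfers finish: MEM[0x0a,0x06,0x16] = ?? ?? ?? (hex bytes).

MEM[0x0a,0x06,0x16] = 65 65 65

D0: mem[0x14..0x1a] <- [10 5f 65 03 0b e6 eb]
D1: mem[0x02..0x08] <- [97 84 10 5f 65 03 0b]
D2: mem[0x18..0x1a] <- [65 03 0b]
query mem[0x0a]=0x65, mem[0x06]=0x65, mem[0x16]=0x65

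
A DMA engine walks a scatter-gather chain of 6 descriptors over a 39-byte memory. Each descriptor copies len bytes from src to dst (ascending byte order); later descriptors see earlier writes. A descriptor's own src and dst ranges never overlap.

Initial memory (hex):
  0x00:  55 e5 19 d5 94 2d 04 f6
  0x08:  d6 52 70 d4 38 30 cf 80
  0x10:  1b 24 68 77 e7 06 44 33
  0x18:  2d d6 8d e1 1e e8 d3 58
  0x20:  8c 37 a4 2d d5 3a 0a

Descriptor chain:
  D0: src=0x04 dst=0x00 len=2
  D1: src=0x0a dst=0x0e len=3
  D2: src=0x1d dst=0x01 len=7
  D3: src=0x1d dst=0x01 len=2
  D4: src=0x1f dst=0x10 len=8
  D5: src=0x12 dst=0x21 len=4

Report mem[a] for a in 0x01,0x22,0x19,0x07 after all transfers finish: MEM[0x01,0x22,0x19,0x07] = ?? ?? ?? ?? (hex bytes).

MEM[0x01,0x22,0x19,0x07] = e8 a4 d6 2d

#0 dst[0x00+2] := {0x94,0x2d}
#1 dst[0x0e+3] := {0x70,0xd4,0x38}
#2 dst[0x01+7] := {0xe8,0xd3,0x58,0x8c,0x37,0xa4,0x2d}
#3 dst[0x01+2] := {0xe8,0xd3}
#4 dst[0x10+8] := {0x58,0x8c,0x37,0xa4,0x2d,0xd5,0x3a,0x0a}
#5 dst[0x21+4] := {0x37,0xa4,0x2d,0xd5}
query mem[0x01]=0xe8, mem[0x22]=0xa4, mem[0x19]=0xd6, mem[0x07]=0x2d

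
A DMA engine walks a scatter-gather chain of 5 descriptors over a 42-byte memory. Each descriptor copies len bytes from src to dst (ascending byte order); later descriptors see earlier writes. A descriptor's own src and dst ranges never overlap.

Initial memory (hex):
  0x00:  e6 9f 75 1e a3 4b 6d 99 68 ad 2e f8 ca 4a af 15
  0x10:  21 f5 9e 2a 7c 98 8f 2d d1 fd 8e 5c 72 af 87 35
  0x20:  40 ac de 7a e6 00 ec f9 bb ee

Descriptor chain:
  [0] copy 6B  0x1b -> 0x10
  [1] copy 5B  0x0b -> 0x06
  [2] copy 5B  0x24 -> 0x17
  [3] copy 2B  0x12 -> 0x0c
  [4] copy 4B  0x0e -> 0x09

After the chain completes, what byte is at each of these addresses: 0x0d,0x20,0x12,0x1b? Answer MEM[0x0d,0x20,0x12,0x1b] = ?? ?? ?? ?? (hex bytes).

MEM[0x0d,0x20,0x12,0x1b] = 87 40 af bb

  after D0: wrote 6B at 0x10 = 5c72af873540
  after D1: wrote 5B at 0x06 = f8ca4aaf15
  after D2: wrote 5B at 0x17 = e600ecf9bb
  after D3: wrote 2B at 0x0c = af87
  after D4: wrote 4B at 0x09 = af155c72
query mem[0x0d]=0x87, mem[0x20]=0x40, mem[0x12]=0xaf, mem[0x1b]=0xbb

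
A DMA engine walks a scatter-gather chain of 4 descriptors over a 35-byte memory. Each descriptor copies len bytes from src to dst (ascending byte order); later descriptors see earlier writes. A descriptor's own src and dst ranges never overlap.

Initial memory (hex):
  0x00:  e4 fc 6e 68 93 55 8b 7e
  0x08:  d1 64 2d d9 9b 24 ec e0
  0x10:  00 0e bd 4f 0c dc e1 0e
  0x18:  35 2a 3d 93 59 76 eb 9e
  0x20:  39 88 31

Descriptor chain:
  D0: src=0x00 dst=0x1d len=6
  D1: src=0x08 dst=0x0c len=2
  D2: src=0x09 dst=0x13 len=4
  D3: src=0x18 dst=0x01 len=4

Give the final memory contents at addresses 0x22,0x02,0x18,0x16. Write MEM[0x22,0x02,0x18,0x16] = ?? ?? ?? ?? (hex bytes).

MEM[0x22,0x02,0x18,0x16] = 55 2a 35 d1

#0 dst[0x1d+6] := {0xe4,0xfc,0x6e,0x68,0x93,0x55}
#1 dst[0x0c+2] := {0xd1,0x64}
#2 dst[0x13+4] := {0x64,0x2d,0xd9,0xd1}
#3 dst[0x01+4] := {0x35,0x2a,0x3d,0x93}
query mem[0x22]=0x55, mem[0x02]=0x2a, mem[0x18]=0x35, mem[0x16]=0xd1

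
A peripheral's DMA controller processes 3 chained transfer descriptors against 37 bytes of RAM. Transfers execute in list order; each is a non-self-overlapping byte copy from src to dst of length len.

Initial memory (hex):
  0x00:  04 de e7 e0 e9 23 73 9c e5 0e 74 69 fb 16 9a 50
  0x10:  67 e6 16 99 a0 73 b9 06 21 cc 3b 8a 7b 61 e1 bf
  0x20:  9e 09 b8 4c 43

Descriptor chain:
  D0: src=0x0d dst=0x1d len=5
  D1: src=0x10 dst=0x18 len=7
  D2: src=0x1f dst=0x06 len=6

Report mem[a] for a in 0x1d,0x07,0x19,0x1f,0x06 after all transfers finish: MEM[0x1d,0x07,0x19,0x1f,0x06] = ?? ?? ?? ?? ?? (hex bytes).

D0: mem[0x1d..0x21] <- [16 9a 50 67 e6]
D1: mem[0x18..0x1e] <- [67 e6 16 99 a0 73 b9]
D2: mem[0x06..0x0b] <- [50 67 e6 b8 4c 43]
query mem[0x1d]=0x73, mem[0x07]=0x67, mem[0x19]=0xe6, mem[0x1f]=0x50, mem[0x06]=0x50

MEM[0x1d,0x07,0x19,0x1f,0x06] = 73 67 e6 50 50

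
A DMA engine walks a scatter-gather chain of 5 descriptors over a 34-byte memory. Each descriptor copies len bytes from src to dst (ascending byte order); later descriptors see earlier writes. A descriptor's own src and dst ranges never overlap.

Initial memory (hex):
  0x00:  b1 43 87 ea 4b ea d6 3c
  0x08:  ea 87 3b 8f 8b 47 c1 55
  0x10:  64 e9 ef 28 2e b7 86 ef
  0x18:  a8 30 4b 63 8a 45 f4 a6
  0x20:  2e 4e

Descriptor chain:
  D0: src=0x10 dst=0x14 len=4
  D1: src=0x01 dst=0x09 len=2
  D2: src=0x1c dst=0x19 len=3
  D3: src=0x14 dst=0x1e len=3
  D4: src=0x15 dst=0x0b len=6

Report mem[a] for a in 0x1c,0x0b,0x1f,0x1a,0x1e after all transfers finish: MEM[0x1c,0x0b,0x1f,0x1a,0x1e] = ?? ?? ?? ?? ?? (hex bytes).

MEM[0x1c,0x0b,0x1f,0x1a,0x1e] = 8a e9 e9 45 64

#0 dst[0x14+4] := {0x64,0xe9,0xef,0x28}
#1 dst[0x09+2] := {0x43,0x87}
#2 dst[0x19+3] := {0x8a,0x45,0xf4}
#3 dst[0x1e+3] := {0x64,0xe9,0xef}
#4 dst[0x0b+6] := {0xe9,0xef,0x28,0xa8,0x8a,0x45}
query mem[0x1c]=0x8a, mem[0x0b]=0xe9, mem[0x1f]=0xe9, mem[0x1a]=0x45, mem[0x1e]=0x64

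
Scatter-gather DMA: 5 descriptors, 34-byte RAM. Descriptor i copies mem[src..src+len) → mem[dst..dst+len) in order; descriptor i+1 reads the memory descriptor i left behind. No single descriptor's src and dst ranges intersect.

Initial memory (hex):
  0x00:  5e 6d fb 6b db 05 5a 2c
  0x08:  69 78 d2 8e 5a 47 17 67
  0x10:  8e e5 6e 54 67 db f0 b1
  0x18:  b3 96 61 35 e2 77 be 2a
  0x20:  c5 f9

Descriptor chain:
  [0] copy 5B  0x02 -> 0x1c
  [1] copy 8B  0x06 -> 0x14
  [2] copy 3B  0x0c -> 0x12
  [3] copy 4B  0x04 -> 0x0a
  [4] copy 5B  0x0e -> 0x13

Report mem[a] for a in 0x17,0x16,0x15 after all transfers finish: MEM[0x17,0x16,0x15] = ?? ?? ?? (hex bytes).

D0: mem[0x1c..0x20] <- [fb 6b db 05 5a]
D1: mem[0x14..0x1b] <- [5a 2c 69 78 d2 8e 5a 47]
D2: mem[0x12..0x14] <- [5a 47 17]
D3: mem[0x0a..0x0d] <- [db 05 5a 2c]
D4: mem[0x13..0x17] <- [17 67 8e e5 5a]
query mem[0x17]=0x5a, mem[0x16]=0xe5, mem[0x15]=0x8e

MEM[0x17,0x16,0x15] = 5a e5 8e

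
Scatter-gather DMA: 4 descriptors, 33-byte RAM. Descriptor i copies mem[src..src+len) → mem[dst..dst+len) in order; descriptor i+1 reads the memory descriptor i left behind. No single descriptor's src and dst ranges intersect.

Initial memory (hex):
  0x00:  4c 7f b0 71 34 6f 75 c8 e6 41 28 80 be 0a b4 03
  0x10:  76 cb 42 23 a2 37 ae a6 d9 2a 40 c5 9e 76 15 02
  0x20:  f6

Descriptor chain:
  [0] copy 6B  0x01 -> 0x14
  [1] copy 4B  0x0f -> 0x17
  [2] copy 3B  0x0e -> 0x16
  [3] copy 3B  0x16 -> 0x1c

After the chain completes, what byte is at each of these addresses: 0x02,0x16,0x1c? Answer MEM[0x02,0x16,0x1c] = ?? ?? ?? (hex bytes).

[0] 0x01->0x14 len=6 : 7f b0 71 34 6f 75
[1] 0x0f->0x17 len=4 : 03 76 cb 42
[2] 0x0e->0x16 len=3 : b4 03 76
[3] 0x16->0x1c len=3 : b4 03 76
query mem[0x02]=0xb0, mem[0x16]=0xb4, mem[0x1c]=0xb4

MEM[0x02,0x16,0x1c] = b0 b4 b4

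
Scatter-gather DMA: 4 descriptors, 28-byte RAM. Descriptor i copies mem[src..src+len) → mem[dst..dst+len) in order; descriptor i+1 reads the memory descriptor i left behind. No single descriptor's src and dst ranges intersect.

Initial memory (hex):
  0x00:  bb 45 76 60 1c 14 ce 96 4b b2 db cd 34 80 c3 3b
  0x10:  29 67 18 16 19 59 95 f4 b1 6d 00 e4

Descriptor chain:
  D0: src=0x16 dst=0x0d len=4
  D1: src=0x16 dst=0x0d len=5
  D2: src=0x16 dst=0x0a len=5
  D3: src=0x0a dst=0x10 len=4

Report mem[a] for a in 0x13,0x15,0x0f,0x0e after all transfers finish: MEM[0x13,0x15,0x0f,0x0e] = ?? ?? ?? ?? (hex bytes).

MEM[0x13,0x15,0x0f,0x0e] = 6d 59 b1 00

[0] 0x16->0x0d len=4 : 95 f4 b1 6d
[1] 0x16->0x0d len=5 : 95 f4 b1 6d 00
[2] 0x16->0x0a len=5 : 95 f4 b1 6d 00
[3] 0x0a->0x10 len=4 : 95 f4 b1 6d
query mem[0x13]=0x6d, mem[0x15]=0x59, mem[0x0f]=0xb1, mem[0x0e]=0x00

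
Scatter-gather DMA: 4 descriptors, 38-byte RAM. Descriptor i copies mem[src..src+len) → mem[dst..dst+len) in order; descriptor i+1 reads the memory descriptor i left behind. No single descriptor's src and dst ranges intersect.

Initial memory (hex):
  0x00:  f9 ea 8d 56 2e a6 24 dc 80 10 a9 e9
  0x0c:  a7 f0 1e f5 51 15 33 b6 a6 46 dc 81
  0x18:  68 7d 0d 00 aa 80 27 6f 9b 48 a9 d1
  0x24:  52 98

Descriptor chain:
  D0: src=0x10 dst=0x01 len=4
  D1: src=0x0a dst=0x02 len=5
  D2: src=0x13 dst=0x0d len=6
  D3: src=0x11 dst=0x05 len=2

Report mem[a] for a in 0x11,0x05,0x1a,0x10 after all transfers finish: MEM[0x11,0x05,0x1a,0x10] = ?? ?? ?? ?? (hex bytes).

  after D0: wrote 4B at 0x01 = 511533b6
  after D1: wrote 5B at 0x02 = a9e9a7f01e
  after D2: wrote 6B at 0x0d = b6a646dc8168
  after D3: wrote 2B at 0x05 = 8168
query mem[0x11]=0x81, mem[0x05]=0x81, mem[0x1a]=0x0d, mem[0x10]=0xdc

MEM[0x11,0x05,0x1a,0x10] = 81 81 0d dc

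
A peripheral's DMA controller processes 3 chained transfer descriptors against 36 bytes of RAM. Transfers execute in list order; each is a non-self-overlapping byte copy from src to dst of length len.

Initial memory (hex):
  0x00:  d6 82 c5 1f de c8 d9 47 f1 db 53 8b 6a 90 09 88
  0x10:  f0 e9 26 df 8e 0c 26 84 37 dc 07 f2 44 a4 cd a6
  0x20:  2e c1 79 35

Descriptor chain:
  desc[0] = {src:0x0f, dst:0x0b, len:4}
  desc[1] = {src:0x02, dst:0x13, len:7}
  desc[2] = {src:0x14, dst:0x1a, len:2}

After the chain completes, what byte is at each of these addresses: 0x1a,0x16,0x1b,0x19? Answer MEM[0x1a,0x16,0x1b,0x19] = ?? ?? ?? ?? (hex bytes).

MEM[0x1a,0x16,0x1b,0x19] = 1f c8 de f1

D0: mem[0x0b..0x0e] <- [88 f0 e9 26]
D1: mem[0x13..0x19] <- [c5 1f de c8 d9 47 f1]
D2: mem[0x1a..0x1b] <- [1f de]
query mem[0x1a]=0x1f, mem[0x16]=0xc8, mem[0x1b]=0xde, mem[0x19]=0xf1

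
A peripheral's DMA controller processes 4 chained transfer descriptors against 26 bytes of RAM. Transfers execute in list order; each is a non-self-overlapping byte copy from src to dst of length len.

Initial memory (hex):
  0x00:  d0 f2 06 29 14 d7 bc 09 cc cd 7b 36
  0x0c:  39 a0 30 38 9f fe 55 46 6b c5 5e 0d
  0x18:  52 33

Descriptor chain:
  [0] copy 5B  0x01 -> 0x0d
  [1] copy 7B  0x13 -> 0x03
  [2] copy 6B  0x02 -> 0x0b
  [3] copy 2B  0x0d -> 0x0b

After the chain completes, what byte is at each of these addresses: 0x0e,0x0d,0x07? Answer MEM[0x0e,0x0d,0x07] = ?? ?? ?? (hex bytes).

#0 dst[0x0d+5] := {0xf2,0x06,0x29,0x14,0xd7}
#1 dst[0x03+7] := {0x46,0x6b,0xc5,0x5e,0x0d,0x52,0x33}
#2 dst[0x0b+6] := {0x06,0x46,0x6b,0xc5,0x5e,0x0d}
#3 dst[0x0b+2] := {0x6b,0xc5}
query mem[0x0e]=0xc5, mem[0x0d]=0x6b, mem[0x07]=0x0d

MEM[0x0e,0x0d,0x07] = c5 6b 0d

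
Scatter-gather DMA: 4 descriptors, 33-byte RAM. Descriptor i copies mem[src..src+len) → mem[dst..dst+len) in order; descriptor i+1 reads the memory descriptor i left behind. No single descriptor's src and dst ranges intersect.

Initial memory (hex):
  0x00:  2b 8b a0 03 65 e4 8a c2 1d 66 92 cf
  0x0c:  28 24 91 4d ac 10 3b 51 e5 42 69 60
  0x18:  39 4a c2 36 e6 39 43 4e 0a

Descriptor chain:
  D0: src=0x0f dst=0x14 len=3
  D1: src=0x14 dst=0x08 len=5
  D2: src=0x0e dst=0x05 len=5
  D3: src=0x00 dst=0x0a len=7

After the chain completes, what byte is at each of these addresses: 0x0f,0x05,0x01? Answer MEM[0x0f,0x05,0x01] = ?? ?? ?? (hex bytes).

#0 dst[0x14+3] := {0x4d,0xac,0x10}
#1 dst[0x08+5] := {0x4d,0xac,0x10,0x60,0x39}
#2 dst[0x05+5] := {0x91,0x4d,0xac,0x10,0x3b}
#3 dst[0x0a+7] := {0x2b,0x8b,0xa0,0x03,0x65,0x91,0x4d}
query mem[0x0f]=0x91, mem[0x05]=0x91, mem[0x01]=0x8b

MEM[0x0f,0x05,0x01] = 91 91 8b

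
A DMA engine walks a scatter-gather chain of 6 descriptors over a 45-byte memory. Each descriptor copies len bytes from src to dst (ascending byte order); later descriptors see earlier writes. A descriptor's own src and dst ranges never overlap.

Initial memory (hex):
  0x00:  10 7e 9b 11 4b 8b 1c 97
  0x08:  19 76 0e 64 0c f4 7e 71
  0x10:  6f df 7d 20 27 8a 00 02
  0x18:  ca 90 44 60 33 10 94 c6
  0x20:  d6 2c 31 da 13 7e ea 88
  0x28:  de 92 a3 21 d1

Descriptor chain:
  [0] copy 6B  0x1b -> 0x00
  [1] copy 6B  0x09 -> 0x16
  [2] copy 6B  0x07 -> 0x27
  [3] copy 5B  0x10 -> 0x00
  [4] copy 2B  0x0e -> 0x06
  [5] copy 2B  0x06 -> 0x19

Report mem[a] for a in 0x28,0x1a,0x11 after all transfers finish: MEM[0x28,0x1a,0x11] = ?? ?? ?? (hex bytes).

D0: mem[0x00..0x05] <- [60 33 10 94 c6 d6]
D1: mem[0x16..0x1b] <- [76 0e 64 0c f4 7e]
D2: mem[0x27..0x2c] <- [97 19 76 0e 64 0c]
D3: mem[0x00..0x04] <- [6f df 7d 20 27]
D4: mem[0x06..0x07] <- [7e 71]
D5: mem[0x19..0x1a] <- [7e 71]
query mem[0x28]=0x19, mem[0x1a]=0x71, mem[0x11]=0xdf

MEM[0x28,0x1a,0x11] = 19 71 df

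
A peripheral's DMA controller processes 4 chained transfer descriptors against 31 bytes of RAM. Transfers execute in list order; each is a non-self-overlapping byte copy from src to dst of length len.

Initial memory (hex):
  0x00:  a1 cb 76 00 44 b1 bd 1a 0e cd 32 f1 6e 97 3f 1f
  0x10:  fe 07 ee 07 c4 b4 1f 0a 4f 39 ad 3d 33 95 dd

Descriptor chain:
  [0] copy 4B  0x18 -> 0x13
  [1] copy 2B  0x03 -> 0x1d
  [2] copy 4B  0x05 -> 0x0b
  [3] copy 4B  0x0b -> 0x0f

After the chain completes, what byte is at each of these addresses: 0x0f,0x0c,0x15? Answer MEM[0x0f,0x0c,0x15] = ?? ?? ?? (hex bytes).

D0: mem[0x13..0x16] <- [4f 39 ad 3d]
D1: mem[0x1d..0x1e] <- [00 44]
D2: mem[0x0b..0x0e] <- [b1 bd 1a 0e]
D3: mem[0x0f..0x12] <- [b1 bd 1a 0e]
query mem[0x0f]=0xb1, mem[0x0c]=0xbd, mem[0x15]=0xad

MEM[0x0f,0x0c,0x15] = b1 bd ad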